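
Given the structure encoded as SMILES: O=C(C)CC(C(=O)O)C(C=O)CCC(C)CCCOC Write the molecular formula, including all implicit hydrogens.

Walk through each heavy atom and fill implicit hydrogens from standard valence (C 4, N 3, O 2, S 2, halogen 1):
  atom 1: O, bond orders sum to 2 (valence 2) → 0 H
  atom 2: C, bond orders sum to 4 (valence 4) → 0 H
  atom 3: C, bond orders sum to 1 (valence 4) → 3 H
  atom 4: C, bond orders sum to 2 (valence 4) → 2 H
  atom 5: C, bond orders sum to 3 (valence 4) → 1 H
  atom 6: C, bond orders sum to 4 (valence 4) → 0 H
  atom 7: O, bond orders sum to 2 (valence 2) → 0 H
  atom 8: O, bond orders sum to 1 (valence 2) → 1 H
  atom 9: C, bond orders sum to 3 (valence 4) → 1 H
  atom 10: C, bond orders sum to 3 (valence 4) → 1 H
  atom 11: O, bond orders sum to 2 (valence 2) → 0 H
  atom 12: C, bond orders sum to 2 (valence 4) → 2 H
  atom 13: C, bond orders sum to 2 (valence 4) → 2 H
  atom 14: C, bond orders sum to 3 (valence 4) → 1 H
  atom 15: C, bond orders sum to 1 (valence 4) → 3 H
  atom 16: C, bond orders sum to 2 (valence 4) → 2 H
  atom 17: C, bond orders sum to 2 (valence 4) → 2 H
  atom 18: C, bond orders sum to 2 (valence 4) → 2 H
  atom 19: O, bond orders sum to 2 (valence 2) → 0 H
  atom 20: C, bond orders sum to 1 (valence 4) → 3 H
Totals → C:15, H:26, O:5.

C15H26O5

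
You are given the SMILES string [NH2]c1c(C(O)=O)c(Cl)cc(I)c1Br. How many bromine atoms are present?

1

Scan the SMILES for Br atoms (remember two-letter symbols like Cl and Br are single atoms).
Bromine count: 1.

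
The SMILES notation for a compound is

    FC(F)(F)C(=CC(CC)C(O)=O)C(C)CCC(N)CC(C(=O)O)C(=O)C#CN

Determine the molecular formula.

Walk through each heavy atom and fill implicit hydrogens from standard valence (C 4, N 3, O 2, S 2, halogen 1):
  atom 1: F (halogen, monovalent) → 0 H
  atom 2: C, bond orders sum to 4 (valence 4) → 0 H
  atom 3: F (halogen, monovalent) → 0 H
  atom 4: F (halogen, monovalent) → 0 H
  atom 5: C, bond orders sum to 4 (valence 4) → 0 H
  atom 6: C, bond orders sum to 3 (valence 4) → 1 H
  atom 7: C, bond orders sum to 3 (valence 4) → 1 H
  atom 8: C, bond orders sum to 2 (valence 4) → 2 H
  atom 9: C, bond orders sum to 1 (valence 4) → 3 H
  atom 10: C, bond orders sum to 4 (valence 4) → 0 H
  atom 11: O, bond orders sum to 1 (valence 2) → 1 H
  atom 12: O, bond orders sum to 2 (valence 2) → 0 H
  atom 13: C, bond orders sum to 3 (valence 4) → 1 H
  atom 14: C, bond orders sum to 1 (valence 4) → 3 H
  atom 15: C, bond orders sum to 2 (valence 4) → 2 H
  atom 16: C, bond orders sum to 2 (valence 4) → 2 H
  atom 17: C, bond orders sum to 3 (valence 4) → 1 H
  atom 18: N, bond orders sum to 1 (valence 3) → 2 H
  atom 19: C, bond orders sum to 2 (valence 4) → 2 H
  atom 20: C, bond orders sum to 3 (valence 4) → 1 H
  atom 21: C, bond orders sum to 4 (valence 4) → 0 H
  atom 22: O, bond orders sum to 2 (valence 2) → 0 H
  atom 23: O, bond orders sum to 1 (valence 2) → 1 H
  atom 24: C, bond orders sum to 4 (valence 4) → 0 H
  atom 25: O, bond orders sum to 2 (valence 2) → 0 H
  atom 26: C, bond orders sum to 4 (valence 4) → 0 H
  atom 27: C, bond orders sum to 4 (valence 4) → 0 H
  atom 28: N, bond orders sum to 1 (valence 3) → 2 H
Totals → C:18, H:25, F:3, N:2, O:5.

C18H25F3N2O5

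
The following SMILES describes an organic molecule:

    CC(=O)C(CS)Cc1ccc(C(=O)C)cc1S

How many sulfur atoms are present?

2

Scan the SMILES for S atoms (remember two-letter symbols like Cl and Br are single atoms).
Sulfur count: 2.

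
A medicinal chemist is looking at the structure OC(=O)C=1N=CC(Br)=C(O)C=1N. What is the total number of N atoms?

Scan the SMILES for N atoms (remember two-letter symbols like Cl and Br are single atoms).
Nitrogen count: 2.

2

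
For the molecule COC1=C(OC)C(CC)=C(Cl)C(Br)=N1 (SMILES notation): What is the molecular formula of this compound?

Walk through each heavy atom and fill implicit hydrogens from standard valence (C 4, N 3, O 2, S 2, halogen 1):
  atom 1: C, bond orders sum to 1 (valence 4) → 3 H
  atom 2: O, bond orders sum to 2 (valence 2) → 0 H
  atom 3: C, bond orders sum to 4 (valence 4) → 0 H
  atom 4: C, bond orders sum to 4 (valence 4) → 0 H
  atom 5: O, bond orders sum to 2 (valence 2) → 0 H
  atom 6: C, bond orders sum to 1 (valence 4) → 3 H
  atom 7: C, bond orders sum to 4 (valence 4) → 0 H
  atom 8: C, bond orders sum to 2 (valence 4) → 2 H
  atom 9: C, bond orders sum to 1 (valence 4) → 3 H
  atom 10: C, bond orders sum to 4 (valence 4) → 0 H
  atom 11: Cl (halogen, monovalent) → 0 H
  atom 12: C, bond orders sum to 4 (valence 4) → 0 H
  atom 13: Br (halogen, monovalent) → 0 H
  atom 14: N, bond orders sum to 3 (valence 3) → 0 H
Totals → C:9, H:11, Br:1, Cl:1, N:1, O:2.
In Hill order: C9H11BrClNO2.

C9H11BrClNO2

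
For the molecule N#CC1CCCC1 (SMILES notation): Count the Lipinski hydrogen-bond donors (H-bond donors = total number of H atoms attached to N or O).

Donors: find every N or O and count the H atoms it carries.
  atom 1 (N): bond orders sum to 3 → 0 H
Lipinski HBD = 0.

0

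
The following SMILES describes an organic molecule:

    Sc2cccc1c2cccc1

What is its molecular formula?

Walk through each heavy atom and fill implicit hydrogens from standard valence (C 4, N 3, O 2, S 2, halogen 1); for lowercase aromatic atoms, an aromatic c carries 1 H when it has two neighbours and 0 H with three, and aromatic n carries 0 H:
  atom 1: S, bond orders sum to 1 (valence 2) → 1 H
  atom 2: aromatic c, 3 neighbours → 0 H
  atom 3: aromatic c, 2 neighbours → 1 H
  atom 4: aromatic c, 2 neighbours → 1 H
  atom 5: aromatic c, 2 neighbours → 1 H
  atom 6: aromatic c, 3 neighbours → 0 H
  atom 7: aromatic c, 3 neighbours → 0 H
  atom 8: aromatic c, 2 neighbours → 1 H
  atom 9: aromatic c, 2 neighbours → 1 H
  atom 10: aromatic c, 2 neighbours → 1 H
  atom 11: aromatic c, 2 neighbours → 1 H
Totals → C:10, H:8, S:1.
In Hill order: C10H8S.

C10H8S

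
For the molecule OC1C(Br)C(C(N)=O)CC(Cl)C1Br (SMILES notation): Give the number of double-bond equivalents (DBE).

2

Molecular formula: C7H10Br2ClNO2.
DoU = (2C + 2 + N − H − X) / 2, where X is the halogen count and O/S are ignored.
    = (2·7 + 2 + 1 − 10 − 3) / 2 = 4 / 2 = 2.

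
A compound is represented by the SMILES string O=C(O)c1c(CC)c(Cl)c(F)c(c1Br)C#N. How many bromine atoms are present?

Scan the SMILES for Br atoms (remember two-letter symbols like Cl and Br are single atoms).
Bromine count: 1.

1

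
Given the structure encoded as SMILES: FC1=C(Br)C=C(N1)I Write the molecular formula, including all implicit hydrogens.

C4H2BrFIN

Walk through each heavy atom and fill implicit hydrogens from standard valence (C 4, N 3, O 2, S 2, halogen 1):
  atom 1: F (halogen, monovalent) → 0 H
  atom 2: C, bond orders sum to 4 (valence 4) → 0 H
  atom 3: C, bond orders sum to 4 (valence 4) → 0 H
  atom 4: Br (halogen, monovalent) → 0 H
  atom 5: C, bond orders sum to 3 (valence 4) → 1 H
  atom 6: C, bond orders sum to 4 (valence 4) → 0 H
  atom 7: N, bond orders sum to 2 (valence 3) → 1 H
  atom 8: I (halogen, monovalent) → 0 H
Totals → C:4, H:2, Br:1, F:1, I:1, N:1.
In Hill order: C4H2BrFIN.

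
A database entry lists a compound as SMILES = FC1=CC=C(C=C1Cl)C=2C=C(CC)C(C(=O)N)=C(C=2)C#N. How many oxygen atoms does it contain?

1

Scan the SMILES for O atoms (remember two-letter symbols like Cl and Br are single atoms).
Oxygen count: 1.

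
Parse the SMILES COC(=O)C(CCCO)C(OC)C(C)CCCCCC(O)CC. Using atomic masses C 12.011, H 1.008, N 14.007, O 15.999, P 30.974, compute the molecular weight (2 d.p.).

332.48 g/mol

First, the molecular formula is C18H36O5 (counting implicit H from valence).
  C: 18 × 12.011 = 216.198
  H: 36 × 1.008 = 36.288
  O: 5 × 15.999 = 79.995
Sum: 18×12.011 + 36×1.008 + 5×15.999 = 332.481 → 332.48 g/mol.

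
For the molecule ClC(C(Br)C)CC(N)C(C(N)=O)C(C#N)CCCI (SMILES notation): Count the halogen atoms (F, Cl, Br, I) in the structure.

3

Halogen atoms appear at heavy-atom positions 1, 4, 19 (1×Br, 1×Cl, 1×I).
Other groups present: 1 amide, 1 nitrile, 1 primary amine.
Halogen count: 3.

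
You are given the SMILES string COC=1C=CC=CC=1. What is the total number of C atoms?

7

Count every carbon token in the SMILES (each C, including those in ring-closure positions and inside branches).
Carbon count: 7.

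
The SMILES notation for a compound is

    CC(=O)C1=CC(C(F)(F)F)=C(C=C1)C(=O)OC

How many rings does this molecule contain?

In SMILES, each pair of matching ring-closure digits denotes one ring-closing bond; the number of such bonds equals the number of independent rings.
Ring-closure bonds here: 1.

1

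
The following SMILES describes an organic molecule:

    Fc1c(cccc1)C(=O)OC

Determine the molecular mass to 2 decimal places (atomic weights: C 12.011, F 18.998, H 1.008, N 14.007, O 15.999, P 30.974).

First, the molecular formula is C8H7FO2 (counting implicit H from valence).
  C: 8 × 12.011 = 96.088
  F: 1 × 18.998 = 18.998
  H: 7 × 1.008 = 7.056
  O: 2 × 15.999 = 31.998
Sum: 8×12.011 + 1×18.998 + 7×1.008 + 2×15.999 = 154.140 → 154.14 g/mol.

154.14 g/mol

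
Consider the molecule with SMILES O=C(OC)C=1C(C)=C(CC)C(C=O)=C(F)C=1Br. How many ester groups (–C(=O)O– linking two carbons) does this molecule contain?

The ester motif appears at heavy-atom position 2 in the SMILES.
Other groups present: 1 aldehyde.
Ester count: 1.

1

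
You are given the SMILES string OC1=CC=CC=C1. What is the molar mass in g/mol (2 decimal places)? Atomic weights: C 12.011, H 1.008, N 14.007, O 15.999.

94.11 g/mol

First, the molecular formula is C6H6O (counting implicit H from valence).
  C: 6 × 12.011 = 72.066
  H: 6 × 1.008 = 6.048
  O: 1 × 15.999 = 15.999
Sum: 6×12.011 + 6×1.008 + 1×15.999 = 94.113 → 94.11 g/mol.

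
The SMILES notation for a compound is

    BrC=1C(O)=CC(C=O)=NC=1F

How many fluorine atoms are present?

Scan the SMILES for F atoms (remember two-letter symbols like Cl and Br are single atoms).
Fluorine count: 1.

1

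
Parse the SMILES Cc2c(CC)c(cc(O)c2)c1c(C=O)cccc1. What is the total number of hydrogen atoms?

16

Walk through each heavy atom and fill implicit hydrogens from standard valence (C 4, N 3, O 2, S 2, halogen 1); for lowercase aromatic atoms, an aromatic c carries 1 H when it has two neighbours and 0 H with three, and aromatic n carries 0 H:
  atom 1: C, bond orders sum to 1 (valence 4) → 3 H
  atom 2: aromatic c, 3 neighbours → 0 H
  atom 3: aromatic c, 3 neighbours → 0 H
  atom 4: C, bond orders sum to 2 (valence 4) → 2 H
  atom 5: C, bond orders sum to 1 (valence 4) → 3 H
  atom 6: aromatic c, 3 neighbours → 0 H
  atom 7: aromatic c, 2 neighbours → 1 H
  atom 8: aromatic c, 3 neighbours → 0 H
  atom 9: O, bond orders sum to 1 (valence 2) → 1 H
  atom 10: aromatic c, 2 neighbours → 1 H
  atom 11: aromatic c, 3 neighbours → 0 H
  atom 12: aromatic c, 3 neighbours → 0 H
  atom 13: C, bond orders sum to 3 (valence 4) → 1 H
  atom 14: O, bond orders sum to 2 (valence 2) → 0 H
  atom 15: aromatic c, 2 neighbours → 1 H
  atom 16: aromatic c, 2 neighbours → 1 H
  atom 17: aromatic c, 2 neighbours → 1 H
  atom 18: aromatic c, 2 neighbours → 1 H
Total hydrogens: 16.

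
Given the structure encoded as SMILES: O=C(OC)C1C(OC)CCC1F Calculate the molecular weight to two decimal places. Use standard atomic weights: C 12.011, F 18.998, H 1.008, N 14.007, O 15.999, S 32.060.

First, the molecular formula is C8H13FO3 (counting implicit H from valence).
  C: 8 × 12.011 = 96.088
  F: 1 × 18.998 = 18.998
  H: 13 × 1.008 = 13.104
  O: 3 × 15.999 = 47.997
Sum: 8×12.011 + 1×18.998 + 13×1.008 + 3×15.999 = 176.187 → 176.19 g/mol.

176.19 g/mol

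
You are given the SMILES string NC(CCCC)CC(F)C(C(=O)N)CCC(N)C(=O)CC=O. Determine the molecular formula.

C15H28FN3O3

Walk through each heavy atom and fill implicit hydrogens from standard valence (C 4, N 3, O 2, S 2, halogen 1):
  atom 1: N, bond orders sum to 1 (valence 3) → 2 H
  atom 2: C, bond orders sum to 3 (valence 4) → 1 H
  atom 3: C, bond orders sum to 2 (valence 4) → 2 H
  atom 4: C, bond orders sum to 2 (valence 4) → 2 H
  atom 5: C, bond orders sum to 2 (valence 4) → 2 H
  atom 6: C, bond orders sum to 1 (valence 4) → 3 H
  atom 7: C, bond orders sum to 2 (valence 4) → 2 H
  atom 8: C, bond orders sum to 3 (valence 4) → 1 H
  atom 9: F (halogen, monovalent) → 0 H
  atom 10: C, bond orders sum to 3 (valence 4) → 1 H
  atom 11: C, bond orders sum to 4 (valence 4) → 0 H
  atom 12: O, bond orders sum to 2 (valence 2) → 0 H
  atom 13: N, bond orders sum to 1 (valence 3) → 2 H
  atom 14: C, bond orders sum to 2 (valence 4) → 2 H
  atom 15: C, bond orders sum to 2 (valence 4) → 2 H
  atom 16: C, bond orders sum to 3 (valence 4) → 1 H
  atom 17: N, bond orders sum to 1 (valence 3) → 2 H
  atom 18: C, bond orders sum to 4 (valence 4) → 0 H
  atom 19: O, bond orders sum to 2 (valence 2) → 0 H
  atom 20: C, bond orders sum to 2 (valence 4) → 2 H
  atom 21: C, bond orders sum to 3 (valence 4) → 1 H
  atom 22: O, bond orders sum to 2 (valence 2) → 0 H
Totals → C:15, H:28, F:1, N:3, O:3.
In Hill order: C15H28FN3O3.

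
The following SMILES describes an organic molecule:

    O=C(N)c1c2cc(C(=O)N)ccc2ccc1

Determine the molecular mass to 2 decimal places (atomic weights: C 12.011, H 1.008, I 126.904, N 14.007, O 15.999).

First, the molecular formula is C12H10N2O2 (counting implicit H from valence).
  C: 12 × 12.011 = 144.132
  H: 10 × 1.008 = 10.080
  N: 2 × 14.007 = 28.014
  O: 2 × 15.999 = 31.998
Sum: 12×12.011 + 10×1.008 + 2×14.007 + 2×15.999 = 214.224 → 214.22 g/mol.

214.22 g/mol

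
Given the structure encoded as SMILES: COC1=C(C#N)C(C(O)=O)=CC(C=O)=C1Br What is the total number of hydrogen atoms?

Walk through each heavy atom and fill implicit hydrogens from standard valence (C 4, N 3, O 2, S 2, halogen 1):
  atom 1: C, bond orders sum to 1 (valence 4) → 3 H
  atom 2: O, bond orders sum to 2 (valence 2) → 0 H
  atom 3: C, bond orders sum to 4 (valence 4) → 0 H
  atom 4: C, bond orders sum to 4 (valence 4) → 0 H
  atom 5: C, bond orders sum to 4 (valence 4) → 0 H
  atom 6: N, bond orders sum to 3 (valence 3) → 0 H
  atom 7: C, bond orders sum to 4 (valence 4) → 0 H
  atom 8: C, bond orders sum to 4 (valence 4) → 0 H
  atom 9: O, bond orders sum to 1 (valence 2) → 1 H
  atom 10: O, bond orders sum to 2 (valence 2) → 0 H
  atom 11: C, bond orders sum to 3 (valence 4) → 1 H
  atom 12: C, bond orders sum to 4 (valence 4) → 0 H
  atom 13: C, bond orders sum to 3 (valence 4) → 1 H
  atom 14: O, bond orders sum to 2 (valence 2) → 0 H
  atom 15: C, bond orders sum to 4 (valence 4) → 0 H
  atom 16: Br (halogen, monovalent) → 0 H
Total hydrogens: 6.

6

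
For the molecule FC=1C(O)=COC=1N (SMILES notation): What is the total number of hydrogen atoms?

Walk through each heavy atom and fill implicit hydrogens from standard valence (C 4, N 3, O 2, S 2, halogen 1):
  atom 1: F (halogen, monovalent) → 0 H
  atom 2: C, bond orders sum to 4 (valence 4) → 0 H
  atom 3: C, bond orders sum to 4 (valence 4) → 0 H
  atom 4: O, bond orders sum to 1 (valence 2) → 1 H
  atom 5: C, bond orders sum to 3 (valence 4) → 1 H
  atom 6: O, bond orders sum to 2 (valence 2) → 0 H
  atom 7: C, bond orders sum to 4 (valence 4) → 0 H
  atom 8: N, bond orders sum to 1 (valence 3) → 2 H
Total hydrogens: 4.

4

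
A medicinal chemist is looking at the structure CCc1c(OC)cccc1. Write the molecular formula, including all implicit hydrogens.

C9H12O

Walk through each heavy atom and fill implicit hydrogens from standard valence (C 4, N 3, O 2, S 2, halogen 1); for lowercase aromatic atoms, an aromatic c carries 1 H when it has two neighbours and 0 H with three, and aromatic n carries 0 H:
  atom 1: C, bond orders sum to 1 (valence 4) → 3 H
  atom 2: C, bond orders sum to 2 (valence 4) → 2 H
  atom 3: aromatic c, 3 neighbours → 0 H
  atom 4: aromatic c, 3 neighbours → 0 H
  atom 5: O, bond orders sum to 2 (valence 2) → 0 H
  atom 6: C, bond orders sum to 1 (valence 4) → 3 H
  atom 7: aromatic c, 2 neighbours → 1 H
  atom 8: aromatic c, 2 neighbours → 1 H
  atom 9: aromatic c, 2 neighbours → 1 H
  atom 10: aromatic c, 2 neighbours → 1 H
Totals → C:9, H:12, O:1.
In Hill order: C9H12O.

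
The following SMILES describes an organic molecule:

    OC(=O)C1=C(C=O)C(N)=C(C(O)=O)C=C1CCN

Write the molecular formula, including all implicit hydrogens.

C11H12N2O5

Walk through each heavy atom and fill implicit hydrogens from standard valence (C 4, N 3, O 2, S 2, halogen 1):
  atom 1: O, bond orders sum to 1 (valence 2) → 1 H
  atom 2: C, bond orders sum to 4 (valence 4) → 0 H
  atom 3: O, bond orders sum to 2 (valence 2) → 0 H
  atom 4: C, bond orders sum to 4 (valence 4) → 0 H
  atom 5: C, bond orders sum to 4 (valence 4) → 0 H
  atom 6: C, bond orders sum to 3 (valence 4) → 1 H
  atom 7: O, bond orders sum to 2 (valence 2) → 0 H
  atom 8: C, bond orders sum to 4 (valence 4) → 0 H
  atom 9: N, bond orders sum to 1 (valence 3) → 2 H
  atom 10: C, bond orders sum to 4 (valence 4) → 0 H
  atom 11: C, bond orders sum to 4 (valence 4) → 0 H
  atom 12: O, bond orders sum to 1 (valence 2) → 1 H
  atom 13: O, bond orders sum to 2 (valence 2) → 0 H
  atom 14: C, bond orders sum to 3 (valence 4) → 1 H
  atom 15: C, bond orders sum to 4 (valence 4) → 0 H
  atom 16: C, bond orders sum to 2 (valence 4) → 2 H
  atom 17: C, bond orders sum to 2 (valence 4) → 2 H
  atom 18: N, bond orders sum to 1 (valence 3) → 2 H
Totals → C:11, H:12, N:2, O:5.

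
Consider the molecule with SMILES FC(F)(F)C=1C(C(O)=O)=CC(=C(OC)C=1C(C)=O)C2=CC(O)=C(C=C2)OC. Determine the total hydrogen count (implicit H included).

Walk through each heavy atom and fill implicit hydrogens from standard valence (C 4, N 3, O 2, S 2, halogen 1):
  atom 1: F (halogen, monovalent) → 0 H
  atom 2: C, bond orders sum to 4 (valence 4) → 0 H
  atom 3: F (halogen, monovalent) → 0 H
  atom 4: F (halogen, monovalent) → 0 H
  atom 5: C, bond orders sum to 4 (valence 4) → 0 H
  atom 6: C, bond orders sum to 4 (valence 4) → 0 H
  atom 7: C, bond orders sum to 4 (valence 4) → 0 H
  atom 8: O, bond orders sum to 1 (valence 2) → 1 H
  atom 9: O, bond orders sum to 2 (valence 2) → 0 H
  atom 10: C, bond orders sum to 3 (valence 4) → 1 H
  atom 11: C, bond orders sum to 4 (valence 4) → 0 H
  atom 12: C, bond orders sum to 4 (valence 4) → 0 H
  atom 13: O, bond orders sum to 2 (valence 2) → 0 H
  atom 14: C, bond orders sum to 1 (valence 4) → 3 H
  atom 15: C, bond orders sum to 4 (valence 4) → 0 H
  atom 16: C, bond orders sum to 4 (valence 4) → 0 H
  atom 17: C, bond orders sum to 1 (valence 4) → 3 H
  atom 18: O, bond orders sum to 2 (valence 2) → 0 H
  atom 19: C, bond orders sum to 4 (valence 4) → 0 H
  atom 20: C, bond orders sum to 3 (valence 4) → 1 H
  atom 21: C, bond orders sum to 4 (valence 4) → 0 H
  atom 22: O, bond orders sum to 1 (valence 2) → 1 H
  atom 23: C, bond orders sum to 4 (valence 4) → 0 H
  atom 24: C, bond orders sum to 3 (valence 4) → 1 H
  atom 25: C, bond orders sum to 3 (valence 4) → 1 H
  atom 26: O, bond orders sum to 2 (valence 2) → 0 H
  atom 27: C, bond orders sum to 1 (valence 4) → 3 H
Total hydrogens: 15.

15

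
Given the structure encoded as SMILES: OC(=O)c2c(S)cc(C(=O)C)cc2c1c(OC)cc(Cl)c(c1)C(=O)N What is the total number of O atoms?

Scan the SMILES for O atoms (remember two-letter symbols like Cl and Br are single atoms).
Oxygen count: 5.

5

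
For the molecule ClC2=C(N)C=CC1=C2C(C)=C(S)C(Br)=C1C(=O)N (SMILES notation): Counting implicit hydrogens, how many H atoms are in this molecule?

10

Walk through each heavy atom and fill implicit hydrogens from standard valence (C 4, N 3, O 2, S 2, halogen 1):
  atom 1: Cl (halogen, monovalent) → 0 H
  atom 2: C, bond orders sum to 4 (valence 4) → 0 H
  atom 3: C, bond orders sum to 4 (valence 4) → 0 H
  atom 4: N, bond orders sum to 1 (valence 3) → 2 H
  atom 5: C, bond orders sum to 3 (valence 4) → 1 H
  atom 6: C, bond orders sum to 3 (valence 4) → 1 H
  atom 7: C, bond orders sum to 4 (valence 4) → 0 H
  atom 8: C, bond orders sum to 4 (valence 4) → 0 H
  atom 9: C, bond orders sum to 4 (valence 4) → 0 H
  atom 10: C, bond orders sum to 1 (valence 4) → 3 H
  atom 11: C, bond orders sum to 4 (valence 4) → 0 H
  atom 12: S, bond orders sum to 1 (valence 2) → 1 H
  atom 13: C, bond orders sum to 4 (valence 4) → 0 H
  atom 14: Br (halogen, monovalent) → 0 H
  atom 15: C, bond orders sum to 4 (valence 4) → 0 H
  atom 16: C, bond orders sum to 4 (valence 4) → 0 H
  atom 17: O, bond orders sum to 2 (valence 2) → 0 H
  atom 18: N, bond orders sum to 1 (valence 3) → 2 H
Total hydrogens: 10.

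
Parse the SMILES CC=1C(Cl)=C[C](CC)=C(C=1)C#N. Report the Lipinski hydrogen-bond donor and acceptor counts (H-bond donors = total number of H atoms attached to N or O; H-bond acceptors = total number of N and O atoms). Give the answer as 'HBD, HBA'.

Donors: find every N or O and count the H atoms it carries.
  atom 12 (N): bond orders sum to 3 → 0 H
Lipinski HBD = 0.
Acceptors: N atoms = 1, O atoms = 0 → HBA = 1.

0, 1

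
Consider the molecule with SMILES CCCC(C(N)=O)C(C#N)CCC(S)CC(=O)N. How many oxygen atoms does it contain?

Scan the SMILES for O atoms (remember two-letter symbols like Cl and Br are single atoms).
Oxygen count: 2.

2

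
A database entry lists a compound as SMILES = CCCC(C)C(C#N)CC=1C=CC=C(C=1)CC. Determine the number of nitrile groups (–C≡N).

The nitrile motif appears at heavy-atom position 7 in the SMILES.
Nitrile count: 1.

1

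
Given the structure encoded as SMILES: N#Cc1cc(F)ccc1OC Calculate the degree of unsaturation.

Molecular formula: C8H6FNO.
DoU = (2C + 2 + N − H − X) / 2, where X is the halogen count and O/S are ignored.
    = (2·8 + 2 + 1 − 6 − 1) / 2 = 12 / 2 = 6.

6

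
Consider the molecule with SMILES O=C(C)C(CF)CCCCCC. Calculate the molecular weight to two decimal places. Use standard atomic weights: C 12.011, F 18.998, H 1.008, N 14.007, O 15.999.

First, the molecular formula is C10H19FO (counting implicit H from valence).
  C: 10 × 12.011 = 120.110
  F: 1 × 18.998 = 18.998
  H: 19 × 1.008 = 19.152
  O: 1 × 15.999 = 15.999
Sum: 10×12.011 + 1×18.998 + 19×1.008 + 1×15.999 = 174.259 → 174.26 g/mol.

174.26 g/mol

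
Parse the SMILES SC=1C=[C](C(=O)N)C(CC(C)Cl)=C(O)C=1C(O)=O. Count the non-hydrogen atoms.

Every atom symbol written in the SMILES (organic subset) is one heavy atom; implicit H are not written.
Heavy atoms by element → C:11, Cl:1, N:1, O:4, S:1.
Total: 18.

18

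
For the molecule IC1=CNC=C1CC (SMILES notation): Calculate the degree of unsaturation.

3

Degree of unsaturation = (number of rings) + (number of π bonds).
Ring closures in the SMILES: 1.
π bonds: 2 double bonds (each 1 DoU) → 2 DoU from unsaturation.
Total DoU = 1 + 2 = 3.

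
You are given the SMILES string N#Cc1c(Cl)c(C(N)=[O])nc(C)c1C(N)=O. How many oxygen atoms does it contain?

Scan the SMILES for O atoms (remember two-letter symbols like Cl and Br are single atoms).
Oxygen count: 2.

2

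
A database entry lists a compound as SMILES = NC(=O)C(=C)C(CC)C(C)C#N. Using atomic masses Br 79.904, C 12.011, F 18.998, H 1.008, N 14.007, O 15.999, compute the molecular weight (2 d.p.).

166.22 g/mol

First, the molecular formula is C9H14N2O (counting implicit H from valence).
  C: 9 × 12.011 = 108.099
  H: 14 × 1.008 = 14.112
  N: 2 × 14.007 = 28.014
  O: 1 × 15.999 = 15.999
Sum: 9×12.011 + 14×1.008 + 2×14.007 + 1×15.999 = 166.224 → 166.22 g/mol.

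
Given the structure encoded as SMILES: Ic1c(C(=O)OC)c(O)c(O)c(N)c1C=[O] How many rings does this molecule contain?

1

In SMILES, each pair of matching ring-closure digits denotes one ring-closing bond; the number of such bonds equals the number of independent rings.
Ring-closure bonds here: 1.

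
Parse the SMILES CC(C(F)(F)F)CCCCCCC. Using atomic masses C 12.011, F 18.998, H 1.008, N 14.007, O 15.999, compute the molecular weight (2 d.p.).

196.26 g/mol

First, the molecular formula is C10H19F3 (counting implicit H from valence).
  C: 10 × 12.011 = 120.110
  F: 3 × 18.998 = 56.994
  H: 19 × 1.008 = 19.152
Sum: 10×12.011 + 3×18.998 + 19×1.008 = 196.256 → 196.26 g/mol.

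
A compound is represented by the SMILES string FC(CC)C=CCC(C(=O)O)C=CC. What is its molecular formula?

Walk through each heavy atom and fill implicit hydrogens from standard valence (C 4, N 3, O 2, S 2, halogen 1):
  atom 1: F (halogen, monovalent) → 0 H
  atom 2: C, bond orders sum to 3 (valence 4) → 1 H
  atom 3: C, bond orders sum to 2 (valence 4) → 2 H
  atom 4: C, bond orders sum to 1 (valence 4) → 3 H
  atom 5: C, bond orders sum to 3 (valence 4) → 1 H
  atom 6: C, bond orders sum to 3 (valence 4) → 1 H
  atom 7: C, bond orders sum to 2 (valence 4) → 2 H
  atom 8: C, bond orders sum to 3 (valence 4) → 1 H
  atom 9: C, bond orders sum to 4 (valence 4) → 0 H
  atom 10: O, bond orders sum to 2 (valence 2) → 0 H
  atom 11: O, bond orders sum to 1 (valence 2) → 1 H
  atom 12: C, bond orders sum to 3 (valence 4) → 1 H
  atom 13: C, bond orders sum to 3 (valence 4) → 1 H
  atom 14: C, bond orders sum to 1 (valence 4) → 3 H
Totals → C:11, H:17, F:1, O:2.
In Hill order: C11H17FO2.

C11H17FO2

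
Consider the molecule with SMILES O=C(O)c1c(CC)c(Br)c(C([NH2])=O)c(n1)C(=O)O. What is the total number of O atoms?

5

Scan the SMILES for O atoms (remember two-letter symbols like Cl and Br are single atoms).
Oxygen count: 5.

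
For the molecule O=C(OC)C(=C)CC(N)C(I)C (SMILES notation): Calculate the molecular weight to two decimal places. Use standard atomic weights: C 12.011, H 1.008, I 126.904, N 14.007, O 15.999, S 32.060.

First, the molecular formula is C8H14INO2 (counting implicit H from valence).
  C: 8 × 12.011 = 96.088
  H: 14 × 1.008 = 14.112
  I: 1 × 126.904 = 126.904
  N: 1 × 14.007 = 14.007
  O: 2 × 15.999 = 31.998
Sum: 8×12.011 + 14×1.008 + 1×126.904 + 1×14.007 + 2×15.999 = 283.109 → 283.11 g/mol.

283.11 g/mol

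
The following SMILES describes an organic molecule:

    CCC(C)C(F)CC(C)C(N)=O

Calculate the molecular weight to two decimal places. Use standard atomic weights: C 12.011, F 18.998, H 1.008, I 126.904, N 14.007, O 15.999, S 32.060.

First, the molecular formula is C9H18FNO (counting implicit H from valence).
  C: 9 × 12.011 = 108.099
  F: 1 × 18.998 = 18.998
  H: 18 × 1.008 = 18.144
  N: 1 × 14.007 = 14.007
  O: 1 × 15.999 = 15.999
Sum: 9×12.011 + 1×18.998 + 18×1.008 + 1×14.007 + 1×15.999 = 175.247 → 175.25 g/mol.

175.25 g/mol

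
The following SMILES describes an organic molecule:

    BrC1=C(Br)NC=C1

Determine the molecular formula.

Walk through each heavy atom and fill implicit hydrogens from standard valence (C 4, N 3, O 2, S 2, halogen 1):
  atom 1: Br (halogen, monovalent) → 0 H
  atom 2: C, bond orders sum to 4 (valence 4) → 0 H
  atom 3: C, bond orders sum to 4 (valence 4) → 0 H
  atom 4: Br (halogen, monovalent) → 0 H
  atom 5: N, bond orders sum to 2 (valence 3) → 1 H
  atom 6: C, bond orders sum to 3 (valence 4) → 1 H
  atom 7: C, bond orders sum to 3 (valence 4) → 1 H
Totals → C:4, H:3, Br:2, N:1.
In Hill order: C4H3Br2N.

C4H3Br2N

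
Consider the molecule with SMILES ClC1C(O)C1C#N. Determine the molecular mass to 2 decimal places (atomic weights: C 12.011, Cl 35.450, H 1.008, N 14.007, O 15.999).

117.53 g/mol

First, the molecular formula is C4H4ClNO (counting implicit H from valence).
  C: 4 × 12.011 = 48.044
  Cl: 1 × 35.450 = 35.450
  H: 4 × 1.008 = 4.032
  N: 1 × 14.007 = 14.007
  O: 1 × 15.999 = 15.999
Sum: 4×12.011 + 1×35.450 + 4×1.008 + 1×14.007 + 1×15.999 = 117.532 → 117.53 g/mol.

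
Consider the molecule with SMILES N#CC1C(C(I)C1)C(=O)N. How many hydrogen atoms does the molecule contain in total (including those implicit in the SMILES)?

Walk through each heavy atom and fill implicit hydrogens from standard valence (C 4, N 3, O 2, S 2, halogen 1):
  atom 1: N, bond orders sum to 3 (valence 3) → 0 H
  atom 2: C, bond orders sum to 4 (valence 4) → 0 H
  atom 3: C, bond orders sum to 3 (valence 4) → 1 H
  atom 4: C, bond orders sum to 3 (valence 4) → 1 H
  atom 5: C, bond orders sum to 3 (valence 4) → 1 H
  atom 6: I (halogen, monovalent) → 0 H
  atom 7: C, bond orders sum to 2 (valence 4) → 2 H
  atom 8: C, bond orders sum to 4 (valence 4) → 0 H
  atom 9: O, bond orders sum to 2 (valence 2) → 0 H
  atom 10: N, bond orders sum to 1 (valence 3) → 2 H
Total hydrogens: 7.

7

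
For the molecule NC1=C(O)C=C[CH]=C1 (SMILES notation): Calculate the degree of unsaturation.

4

Molecular formula: C6H7NO.
DoU = (2C + 2 + N − H − X) / 2, where X is the halogen count and O/S are ignored.
    = (2·6 + 2 + 1 − 7 − 0) / 2 = 8 / 2 = 4.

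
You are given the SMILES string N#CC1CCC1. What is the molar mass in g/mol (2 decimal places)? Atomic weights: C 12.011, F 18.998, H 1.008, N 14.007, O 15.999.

81.12 g/mol

First, the molecular formula is C5H7N (counting implicit H from valence).
  C: 5 × 12.011 = 60.055
  H: 7 × 1.008 = 7.056
  N: 1 × 14.007 = 14.007
Sum: 5×12.011 + 7×1.008 + 1×14.007 = 81.118 → 81.12 g/mol.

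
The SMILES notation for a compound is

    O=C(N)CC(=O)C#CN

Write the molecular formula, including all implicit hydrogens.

C5H6N2O2

Walk through each heavy atom and fill implicit hydrogens from standard valence (C 4, N 3, O 2, S 2, halogen 1):
  atom 1: O, bond orders sum to 2 (valence 2) → 0 H
  atom 2: C, bond orders sum to 4 (valence 4) → 0 H
  atom 3: N, bond orders sum to 1 (valence 3) → 2 H
  atom 4: C, bond orders sum to 2 (valence 4) → 2 H
  atom 5: C, bond orders sum to 4 (valence 4) → 0 H
  atom 6: O, bond orders sum to 2 (valence 2) → 0 H
  atom 7: C, bond orders sum to 4 (valence 4) → 0 H
  atom 8: C, bond orders sum to 4 (valence 4) → 0 H
  atom 9: N, bond orders sum to 1 (valence 3) → 2 H
Totals → C:5, H:6, N:2, O:2.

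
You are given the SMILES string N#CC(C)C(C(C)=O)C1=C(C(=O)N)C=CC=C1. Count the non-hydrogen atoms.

Every atom symbol written in the SMILES (organic subset) is one heavy atom; implicit H are not written.
Heavy atoms by element → C:13, N:2, O:2.
Total: 17.

17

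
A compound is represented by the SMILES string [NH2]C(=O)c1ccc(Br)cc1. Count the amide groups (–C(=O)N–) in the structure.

1

The amide motif appears at heavy-atom position 2 in the SMILES.
Amide count: 1.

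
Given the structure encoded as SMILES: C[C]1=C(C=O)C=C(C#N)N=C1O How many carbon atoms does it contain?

Count every carbon token in the SMILES (each C, including those in ring-closure positions and inside branches).
Carbon count: 8.

8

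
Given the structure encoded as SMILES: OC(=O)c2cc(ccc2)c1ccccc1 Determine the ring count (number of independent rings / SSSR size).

2

In SMILES, each pair of matching ring-closure digits denotes one ring-closing bond; the number of such bonds equals the number of independent rings.
Ring-closure bonds here: 2.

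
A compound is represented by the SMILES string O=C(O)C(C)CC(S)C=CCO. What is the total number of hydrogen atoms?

Walk through each heavy atom and fill implicit hydrogens from standard valence (C 4, N 3, O 2, S 2, halogen 1):
  atom 1: O, bond orders sum to 2 (valence 2) → 0 H
  atom 2: C, bond orders sum to 4 (valence 4) → 0 H
  atom 3: O, bond orders sum to 1 (valence 2) → 1 H
  atom 4: C, bond orders sum to 3 (valence 4) → 1 H
  atom 5: C, bond orders sum to 1 (valence 4) → 3 H
  atom 6: C, bond orders sum to 2 (valence 4) → 2 H
  atom 7: C, bond orders sum to 3 (valence 4) → 1 H
  atom 8: S, bond orders sum to 1 (valence 2) → 1 H
  atom 9: C, bond orders sum to 3 (valence 4) → 1 H
  atom 10: C, bond orders sum to 3 (valence 4) → 1 H
  atom 11: C, bond orders sum to 2 (valence 4) → 2 H
  atom 12: O, bond orders sum to 1 (valence 2) → 1 H
Total hydrogens: 14.

14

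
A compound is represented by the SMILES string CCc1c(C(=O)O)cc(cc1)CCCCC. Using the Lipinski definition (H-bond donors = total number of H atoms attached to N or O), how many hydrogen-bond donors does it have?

Donors: find every N or O and count the H atoms it carries.
  atom 6 (O): bond orders sum to 2 → 0 H
  atom 7 (O): bond orders sum to 1 → 1 H
Lipinski HBD = 1.

1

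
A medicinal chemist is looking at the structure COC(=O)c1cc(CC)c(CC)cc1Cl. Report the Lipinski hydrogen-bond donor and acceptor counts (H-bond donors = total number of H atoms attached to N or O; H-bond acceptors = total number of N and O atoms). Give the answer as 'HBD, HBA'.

Donors: find every N or O and count the H atoms it carries.
  atom 2 (O): bond orders sum to 2 → 0 H
  atom 4 (O): bond orders sum to 2 → 0 H
Lipinski HBD = 0.
Acceptors: N atoms = 0, O atoms = 2 → HBA = 2.

0, 2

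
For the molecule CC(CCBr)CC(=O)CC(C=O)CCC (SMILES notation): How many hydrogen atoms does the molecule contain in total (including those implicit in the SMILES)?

Walk through each heavy atom and fill implicit hydrogens from standard valence (C 4, N 3, O 2, S 2, halogen 1):
  atom 1: C, bond orders sum to 1 (valence 4) → 3 H
  atom 2: C, bond orders sum to 3 (valence 4) → 1 H
  atom 3: C, bond orders sum to 2 (valence 4) → 2 H
  atom 4: C, bond orders sum to 2 (valence 4) → 2 H
  atom 5: Br (halogen, monovalent) → 0 H
  atom 6: C, bond orders sum to 2 (valence 4) → 2 H
  atom 7: C, bond orders sum to 4 (valence 4) → 0 H
  atom 8: O, bond orders sum to 2 (valence 2) → 0 H
  atom 9: C, bond orders sum to 2 (valence 4) → 2 H
  atom 10: C, bond orders sum to 3 (valence 4) → 1 H
  atom 11: C, bond orders sum to 3 (valence 4) → 1 H
  atom 12: O, bond orders sum to 2 (valence 2) → 0 H
  atom 13: C, bond orders sum to 2 (valence 4) → 2 H
  atom 14: C, bond orders sum to 2 (valence 4) → 2 H
  atom 15: C, bond orders sum to 1 (valence 4) → 3 H
Total hydrogens: 21.

21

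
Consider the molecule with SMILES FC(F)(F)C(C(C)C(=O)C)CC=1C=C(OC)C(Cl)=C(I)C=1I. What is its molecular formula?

Walk through each heavy atom and fill implicit hydrogens from standard valence (C 4, N 3, O 2, S 2, halogen 1):
  atom 1: F (halogen, monovalent) → 0 H
  atom 2: C, bond orders sum to 4 (valence 4) → 0 H
  atom 3: F (halogen, monovalent) → 0 H
  atom 4: F (halogen, monovalent) → 0 H
  atom 5: C, bond orders sum to 3 (valence 4) → 1 H
  atom 6: C, bond orders sum to 3 (valence 4) → 1 H
  atom 7: C, bond orders sum to 1 (valence 4) → 3 H
  atom 8: C, bond orders sum to 4 (valence 4) → 0 H
  atom 9: O, bond orders sum to 2 (valence 2) → 0 H
  atom 10: C, bond orders sum to 1 (valence 4) → 3 H
  atom 11: C, bond orders sum to 2 (valence 4) → 2 H
  atom 12: C, bond orders sum to 4 (valence 4) → 0 H
  atom 13: C, bond orders sum to 3 (valence 4) → 1 H
  atom 14: C, bond orders sum to 4 (valence 4) → 0 H
  atom 15: O, bond orders sum to 2 (valence 2) → 0 H
  atom 16: C, bond orders sum to 1 (valence 4) → 3 H
  atom 17: C, bond orders sum to 4 (valence 4) → 0 H
  atom 18: Cl (halogen, monovalent) → 0 H
  atom 19: C, bond orders sum to 4 (valence 4) → 0 H
  atom 20: I (halogen, monovalent) → 0 H
  atom 21: C, bond orders sum to 4 (valence 4) → 0 H
  atom 22: I (halogen, monovalent) → 0 H
Totals → C:14, H:14, Cl:1, F:3, I:2, O:2.

C14H14ClF3I2O2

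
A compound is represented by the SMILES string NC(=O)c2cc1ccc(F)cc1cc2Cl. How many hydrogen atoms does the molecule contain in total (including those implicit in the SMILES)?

7

Walk through each heavy atom and fill implicit hydrogens from standard valence (C 4, N 3, O 2, S 2, halogen 1); for lowercase aromatic atoms, an aromatic c carries 1 H when it has two neighbours and 0 H with three, and aromatic n carries 0 H:
  atom 1: N, bond orders sum to 1 (valence 3) → 2 H
  atom 2: C, bond orders sum to 4 (valence 4) → 0 H
  atom 3: O, bond orders sum to 2 (valence 2) → 0 H
  atom 4: aromatic c, 3 neighbours → 0 H
  atom 5: aromatic c, 2 neighbours → 1 H
  atom 6: aromatic c, 3 neighbours → 0 H
  atom 7: aromatic c, 2 neighbours → 1 H
  atom 8: aromatic c, 2 neighbours → 1 H
  atom 9: aromatic c, 3 neighbours → 0 H
  atom 10: F (halogen, monovalent) → 0 H
  atom 11: aromatic c, 2 neighbours → 1 H
  atom 12: aromatic c, 3 neighbours → 0 H
  atom 13: aromatic c, 2 neighbours → 1 H
  atom 14: aromatic c, 3 neighbours → 0 H
  atom 15: Cl (halogen, monovalent) → 0 H
Total hydrogens: 7.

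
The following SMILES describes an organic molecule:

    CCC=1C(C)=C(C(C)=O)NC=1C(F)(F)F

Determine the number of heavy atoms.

15

Every atom symbol written in the SMILES (organic subset) is one heavy atom; implicit H are not written.
Heavy atoms by element → C:10, F:3, N:1, O:1.
Total: 15.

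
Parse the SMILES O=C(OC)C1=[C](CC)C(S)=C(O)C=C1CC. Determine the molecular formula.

C12H16O3S

Walk through each heavy atom and fill implicit hydrogens from standard valence (C 4, N 3, O 2, S 2, halogen 1):
  atom 1: O, bond orders sum to 2 (valence 2) → 0 H
  atom 2: C, bond orders sum to 4 (valence 4) → 0 H
  atom 3: O, bond orders sum to 2 (valence 2) → 0 H
  atom 4: C, bond orders sum to 1 (valence 4) → 3 H
  atom 5: C, bond orders sum to 4 (valence 4) → 0 H
  atom 6: C with explicit H count 0
  atom 7: C, bond orders sum to 2 (valence 4) → 2 H
  atom 8: C, bond orders sum to 1 (valence 4) → 3 H
  atom 9: C, bond orders sum to 4 (valence 4) → 0 H
  atom 10: S, bond orders sum to 1 (valence 2) → 1 H
  atom 11: C, bond orders sum to 4 (valence 4) → 0 H
  atom 12: O, bond orders sum to 1 (valence 2) → 1 H
  atom 13: C, bond orders sum to 3 (valence 4) → 1 H
  atom 14: C, bond orders sum to 4 (valence 4) → 0 H
  atom 15: C, bond orders sum to 2 (valence 4) → 2 H
  atom 16: C, bond orders sum to 1 (valence 4) → 3 H
Totals → C:12, H:16, O:3, S:1.
In Hill order: C12H16O3S.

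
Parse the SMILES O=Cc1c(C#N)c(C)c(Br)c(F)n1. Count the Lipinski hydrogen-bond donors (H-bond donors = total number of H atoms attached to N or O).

Donors: find every N or O and count the H atoms it carries.
  atom 1 (O): bond orders sum to 2 → 0 H
  atom 6 (N): bond orders sum to 3 → 0 H
  atom 13 (N): bond orders sum to 3 → 0 H
Lipinski HBD = 0.

0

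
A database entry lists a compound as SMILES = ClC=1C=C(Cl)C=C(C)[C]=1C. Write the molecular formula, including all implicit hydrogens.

Walk through each heavy atom and fill implicit hydrogens from standard valence (C 4, N 3, O 2, S 2, halogen 1):
  atom 1: Cl (halogen, monovalent) → 0 H
  atom 2: C, bond orders sum to 4 (valence 4) → 0 H
  atom 3: C, bond orders sum to 3 (valence 4) → 1 H
  atom 4: C, bond orders sum to 4 (valence 4) → 0 H
  atom 5: Cl (halogen, monovalent) → 0 H
  atom 6: C, bond orders sum to 3 (valence 4) → 1 H
  atom 7: C, bond orders sum to 4 (valence 4) → 0 H
  atom 8: C, bond orders sum to 1 (valence 4) → 3 H
  atom 9: C with explicit H count 0
  atom 10: C, bond orders sum to 1 (valence 4) → 3 H
Totals → C:8, H:8, Cl:2.
In Hill order: C8H8Cl2.

C8H8Cl2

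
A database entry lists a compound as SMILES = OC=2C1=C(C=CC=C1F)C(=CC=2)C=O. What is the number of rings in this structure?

In SMILES, each pair of matching ring-closure digits denotes one ring-closing bond; the number of such bonds equals the number of independent rings.
Ring-closure bonds here: 2.

2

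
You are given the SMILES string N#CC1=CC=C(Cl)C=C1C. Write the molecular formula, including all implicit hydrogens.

Walk through each heavy atom and fill implicit hydrogens from standard valence (C 4, N 3, O 2, S 2, halogen 1):
  atom 1: N, bond orders sum to 3 (valence 3) → 0 H
  atom 2: C, bond orders sum to 4 (valence 4) → 0 H
  atom 3: C, bond orders sum to 4 (valence 4) → 0 H
  atom 4: C, bond orders sum to 3 (valence 4) → 1 H
  atom 5: C, bond orders sum to 3 (valence 4) → 1 H
  atom 6: C, bond orders sum to 4 (valence 4) → 0 H
  atom 7: Cl (halogen, monovalent) → 0 H
  atom 8: C, bond orders sum to 3 (valence 4) → 1 H
  atom 9: C, bond orders sum to 4 (valence 4) → 0 H
  atom 10: C, bond orders sum to 1 (valence 4) → 3 H
Totals → C:8, H:6, Cl:1, N:1.

C8H6ClN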